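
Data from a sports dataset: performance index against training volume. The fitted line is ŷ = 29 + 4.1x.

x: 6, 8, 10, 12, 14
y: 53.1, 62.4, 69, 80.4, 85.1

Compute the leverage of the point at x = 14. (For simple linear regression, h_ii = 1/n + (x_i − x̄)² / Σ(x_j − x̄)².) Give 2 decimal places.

x̄ = (6 + 8 + 10 + 12 + 14)/5 = 10
Σ(x − x̄)² = 16 + 4 + 0 + 4 + 16 = 40
h = 1/5 + (4)²/40 = 0.2 + 0.4 = 0.60

h = 0.60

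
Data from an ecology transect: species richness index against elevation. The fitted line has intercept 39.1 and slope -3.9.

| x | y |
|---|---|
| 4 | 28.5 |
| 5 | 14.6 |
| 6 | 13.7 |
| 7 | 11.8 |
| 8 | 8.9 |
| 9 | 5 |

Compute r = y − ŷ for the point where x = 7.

ŷ = 39.1 − 3.9·7 = 11.8
r = 11.8 − 11.8 = 0

r = 0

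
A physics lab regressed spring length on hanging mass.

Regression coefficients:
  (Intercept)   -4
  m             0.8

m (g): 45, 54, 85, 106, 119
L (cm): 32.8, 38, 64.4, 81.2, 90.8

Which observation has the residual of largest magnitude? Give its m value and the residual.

m = 54, r = -1.2

m=45: ŷ = -4 + 0.8·45 = 32; r = 32.8 − 32 = 0.8
m=54: ŷ = -4 + 0.8·54 = 39.2; r = 38 − 39.2 = -1.2
m=85: ŷ = -4 + 0.8·85 = 64; r = 64.4 − 64 = 0.4
m=106: ŷ = -4 + 0.8·106 = 80.8; r = 81.2 − 80.8 = 0.4
m=119: ŷ = -4 + 0.8·119 = 91.2; r = 90.8 − 91.2 = -0.4
Largest |r| is 1.2 at m = 54, residual -1.2.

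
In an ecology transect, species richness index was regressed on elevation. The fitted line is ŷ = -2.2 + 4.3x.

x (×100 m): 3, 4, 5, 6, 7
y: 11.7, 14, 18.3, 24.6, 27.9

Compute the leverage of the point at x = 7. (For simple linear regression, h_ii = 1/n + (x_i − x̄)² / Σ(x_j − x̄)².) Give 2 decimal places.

x̄ = (3 + 4 + 5 + 6 + 7)/5 = 5
Σ(x − x̄)² = 4 + 1 + 0 + 1 + 4 = 10
h = 1/5 + (2)²/10 = 0.2 + 0.4 = 0.60

h = 0.60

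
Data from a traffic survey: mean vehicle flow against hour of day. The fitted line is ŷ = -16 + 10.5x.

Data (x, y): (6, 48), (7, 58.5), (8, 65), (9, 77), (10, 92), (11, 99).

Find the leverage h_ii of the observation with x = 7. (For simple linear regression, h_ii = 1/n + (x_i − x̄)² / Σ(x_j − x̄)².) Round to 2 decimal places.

h = 0.30

x̄ = (6 + 7 + 8 + 9 + 10 + 11)/6 = 8.5
Σ(x − x̄)² = 6.25 + 2.25 + 0.25 + 0.25 + 2.25 + 6.25 = 17.5
h = 1/6 + (-1.5)²/17.5 = 0.166667 + 0.128571 = 0.30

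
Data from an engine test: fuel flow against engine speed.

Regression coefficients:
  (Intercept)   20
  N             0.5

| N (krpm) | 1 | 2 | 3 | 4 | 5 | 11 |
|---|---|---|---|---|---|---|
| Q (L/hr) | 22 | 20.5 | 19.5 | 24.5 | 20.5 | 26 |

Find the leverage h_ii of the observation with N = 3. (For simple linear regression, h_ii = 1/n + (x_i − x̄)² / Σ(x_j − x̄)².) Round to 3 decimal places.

N̄ = (1 + 2 + 3 + 4 + 5 + 11)/6 = 4.33333
Σ(N − N̄)² = 11.1111 + 5.44444 + 1.77778 + 0.111111 + 0.444444 + 44.4444 = 63.3333
h = 1/6 + (-1.33333)²/63.3333 = 0.166667 + 0.0280702 = 0.195

h = 0.195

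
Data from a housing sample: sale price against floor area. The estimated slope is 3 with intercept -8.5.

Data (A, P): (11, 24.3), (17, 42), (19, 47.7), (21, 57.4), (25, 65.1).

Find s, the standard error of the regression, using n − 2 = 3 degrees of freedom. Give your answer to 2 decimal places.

A=11: ŷ = -8.5 + 3·11 = 24.5; e = 24.3 − 24.5 = -0.2
A=17: ŷ = -8.5 + 3·17 = 42.5; e = 42 − 42.5 = -0.5
A=19: ŷ = -8.5 + 3·19 = 48.5; e = 47.7 − 48.5 = -0.8
A=21: ŷ = -8.5 + 3·21 = 54.5; e = 57.4 − 54.5 = 2.9
A=25: ŷ = -8.5 + 3·25 = 66.5; e = 65.1 − 66.5 = -1.4
SSE = 0.04 + 0.25 + 0.64 + 8.41 + 1.96 = 11.3
s = √(11.3/3) = √3.76667 ≈ 1.94

s = 1.94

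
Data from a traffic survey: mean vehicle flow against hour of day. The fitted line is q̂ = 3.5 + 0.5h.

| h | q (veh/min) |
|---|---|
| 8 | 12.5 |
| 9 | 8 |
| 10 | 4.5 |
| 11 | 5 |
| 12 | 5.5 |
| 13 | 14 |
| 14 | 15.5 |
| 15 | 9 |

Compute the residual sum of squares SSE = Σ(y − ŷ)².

h=8: q̂ = 3.5 + 0.5·8 = 7.5; r = 12.5 − 7.5 = 5
h=9: q̂ = 3.5 + 0.5·9 = 8; r = 8 − 8 = 0
h=10: q̂ = 3.5 + 0.5·10 = 8.5; r = 4.5 − 8.5 = -4
h=11: q̂ = 3.5 + 0.5·11 = 9; r = 5 − 9 = -4
h=12: q̂ = 3.5 + 0.5·12 = 9.5; r = 5.5 − 9.5 = -4
h=13: q̂ = 3.5 + 0.5·13 = 10; r = 14 − 10 = 4
h=14: q̂ = 3.5 + 0.5·14 = 10.5; r = 15.5 − 10.5 = 5
h=15: q̂ = 3.5 + 0.5·15 = 11; r = 9 − 11 = -2
SSE = 25 + 0 + 16 + 16 + 16 + 16 + 25 + 4 = 118

SSE = 118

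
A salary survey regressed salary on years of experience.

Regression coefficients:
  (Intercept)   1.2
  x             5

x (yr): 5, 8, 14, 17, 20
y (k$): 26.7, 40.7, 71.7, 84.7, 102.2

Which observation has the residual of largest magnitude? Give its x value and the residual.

x = 17, r = -1.5

x=5: ŷ = 1.2 + 5·5 = 26.2; r = 26.7 − 26.2 = 0.5
x=8: ŷ = 1.2 + 5·8 = 41.2; r = 40.7 − 41.2 = -0.5
x=14: ŷ = 1.2 + 5·14 = 71.2; r = 71.7 − 71.2 = 0.5
x=17: ŷ = 1.2 + 5·17 = 86.2; r = 84.7 − 86.2 = -1.5
x=20: ŷ = 1.2 + 5·20 = 101.2; r = 102.2 − 101.2 = 1
Largest |r| is 1.5 at x = 17, residual -1.5.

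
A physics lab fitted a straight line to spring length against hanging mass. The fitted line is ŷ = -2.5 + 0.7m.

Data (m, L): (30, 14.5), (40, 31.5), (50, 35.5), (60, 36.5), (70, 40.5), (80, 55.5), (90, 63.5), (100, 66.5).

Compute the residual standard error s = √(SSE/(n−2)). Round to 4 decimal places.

m=30: ŷ = -2.5 + 0.7·30 = 18.5; e = 14.5 − 18.5 = -4
m=40: ŷ = -2.5 + 0.7·40 = 25.5; e = 31.5 − 25.5 = 6
m=50: ŷ = -2.5 + 0.7·50 = 32.5; e = 35.5 − 32.5 = 3
m=60: ŷ = -2.5 + 0.7·60 = 39.5; e = 36.5 − 39.5 = -3
m=70: ŷ = -2.5 + 0.7·70 = 46.5; e = 40.5 − 46.5 = -6
m=80: ŷ = -2.5 + 0.7·80 = 53.5; e = 55.5 − 53.5 = 2
m=90: ŷ = -2.5 + 0.7·90 = 60.5; e = 63.5 − 60.5 = 3
m=100: ŷ = -2.5 + 0.7·100 = 67.5; e = 66.5 − 67.5 = -1
SSE = 16 + 36 + 9 + 9 + 36 + 4 + 9 + 1 = 120
s = √(120/6) = √20 ≈ 4.4721

s = 4.4721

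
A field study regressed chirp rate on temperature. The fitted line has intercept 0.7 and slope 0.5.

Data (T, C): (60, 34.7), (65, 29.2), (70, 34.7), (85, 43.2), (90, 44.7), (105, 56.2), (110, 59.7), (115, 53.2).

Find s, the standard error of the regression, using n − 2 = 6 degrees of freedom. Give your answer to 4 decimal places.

s = 3.7417

T=60: Ĉ = 0.7 + 0.5·60 = 30.7; r = 34.7 − 30.7 = 4
T=65: Ĉ = 0.7 + 0.5·65 = 33.2; r = 29.2 − 33.2 = -4
T=70: Ĉ = 0.7 + 0.5·70 = 35.7; r = 34.7 − 35.7 = -1
T=85: Ĉ = 0.7 + 0.5·85 = 43.2; r = 43.2 − 43.2 = 0
T=90: Ĉ = 0.7 + 0.5·90 = 45.7; r = 44.7 − 45.7 = -1
T=105: Ĉ = 0.7 + 0.5·105 = 53.2; r = 56.2 − 53.2 = 3
T=110: Ĉ = 0.7 + 0.5·110 = 55.7; r = 59.7 − 55.7 = 4
T=115: Ĉ = 0.7 + 0.5·115 = 58.2; r = 53.2 − 58.2 = -5
SSE = 16 + 16 + 1 + 0 + 1 + 9 + 16 + 25 = 84
s = √(84/6) = √14 ≈ 3.7417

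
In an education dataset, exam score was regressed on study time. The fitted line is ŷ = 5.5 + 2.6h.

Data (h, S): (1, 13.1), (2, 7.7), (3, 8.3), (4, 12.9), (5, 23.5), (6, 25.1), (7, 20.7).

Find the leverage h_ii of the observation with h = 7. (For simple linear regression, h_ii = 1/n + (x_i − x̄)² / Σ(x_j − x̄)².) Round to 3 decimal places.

h̄ = (1 + 2 + 3 + 4 + 5 + 6 + 7)/7 = 4
Σ(h − h̄)² = 9 + 4 + 1 + 0 + 1 + 4 + 9 = 28
h = 1/7 + (3)²/28 = 0.142857 + 0.321429 = 0.464

h = 0.464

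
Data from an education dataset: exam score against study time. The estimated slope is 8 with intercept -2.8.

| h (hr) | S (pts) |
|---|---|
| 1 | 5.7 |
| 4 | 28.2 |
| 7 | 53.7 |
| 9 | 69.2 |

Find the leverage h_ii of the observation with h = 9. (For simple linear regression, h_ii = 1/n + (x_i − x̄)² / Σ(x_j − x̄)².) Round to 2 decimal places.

h = 0.63

h̄ = (1 + 4 + 7 + 9)/4 = 5.25
Σ(h − h̄)² = 18.0625 + 1.5625 + 3.0625 + 14.0625 = 36.75
h = 1/4 + (3.75)²/36.75 = 0.25 + 0.382653 = 0.63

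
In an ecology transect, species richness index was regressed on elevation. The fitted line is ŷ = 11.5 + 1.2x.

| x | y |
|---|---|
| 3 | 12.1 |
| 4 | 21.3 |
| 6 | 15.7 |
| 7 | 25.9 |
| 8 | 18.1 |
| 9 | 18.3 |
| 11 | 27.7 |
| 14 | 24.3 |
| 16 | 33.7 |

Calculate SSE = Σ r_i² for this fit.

SSE = 138

x=3: ŷ = 11.5 + 1.2·3 = 15.1; r = 12.1 − 15.1 = -3
x=4: ŷ = 11.5 + 1.2·4 = 16.3; r = 21.3 − 16.3 = 5
x=6: ŷ = 11.5 + 1.2·6 = 18.7; r = 15.7 − 18.7 = -3
x=7: ŷ = 11.5 + 1.2·7 = 19.9; r = 25.9 − 19.9 = 6
x=8: ŷ = 11.5 + 1.2·8 = 21.1; r = 18.1 − 21.1 = -3
x=9: ŷ = 11.5 + 1.2·9 = 22.3; r = 18.3 − 22.3 = -4
x=11: ŷ = 11.5 + 1.2·11 = 24.7; r = 27.7 − 24.7 = 3
x=14: ŷ = 11.5 + 1.2·14 = 28.3; r = 24.3 − 28.3 = -4
x=16: ŷ = 11.5 + 1.2·16 = 30.7; r = 33.7 − 30.7 = 3
SSE = 9 + 25 + 9 + 36 + 9 + 16 + 9 + 16 + 9 = 138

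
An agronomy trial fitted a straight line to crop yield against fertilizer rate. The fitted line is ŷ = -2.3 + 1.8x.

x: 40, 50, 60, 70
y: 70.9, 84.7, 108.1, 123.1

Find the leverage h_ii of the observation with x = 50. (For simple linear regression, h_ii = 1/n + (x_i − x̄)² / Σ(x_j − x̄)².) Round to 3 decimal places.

h = 0.300

x̄ = (40 + 50 + 60 + 70)/4 = 55
Σ(x − x̄)² = 225 + 25 + 25 + 225 = 500
h = 1/4 + (-5)²/500 = 0.25 + 0.05 = 0.300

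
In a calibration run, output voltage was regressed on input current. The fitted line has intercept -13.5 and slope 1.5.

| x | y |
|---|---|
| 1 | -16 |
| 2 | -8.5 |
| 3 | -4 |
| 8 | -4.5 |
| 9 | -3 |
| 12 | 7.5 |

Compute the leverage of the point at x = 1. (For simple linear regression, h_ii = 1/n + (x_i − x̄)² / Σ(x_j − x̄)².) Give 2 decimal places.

x̄ = (1 + 2 + 3 + 8 + 9 + 12)/6 = 5.83333
Σ(x − x̄)² = 23.3611 + 14.6944 + 8.02778 + 4.69444 + 10.0278 + 38.0278 = 98.8333
h = 1/6 + (-4.83333)²/98.8333 = 0.166667 + 0.236369 = 0.40

h = 0.40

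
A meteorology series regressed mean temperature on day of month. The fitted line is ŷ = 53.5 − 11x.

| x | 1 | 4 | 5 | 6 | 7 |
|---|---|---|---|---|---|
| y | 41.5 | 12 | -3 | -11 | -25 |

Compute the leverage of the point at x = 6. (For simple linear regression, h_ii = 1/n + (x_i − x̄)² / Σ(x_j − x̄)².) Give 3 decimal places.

h = 0.292

x̄ = (1 + 4 + 5 + 6 + 7)/5 = 4.6
Σ(x − x̄)² = 12.96 + 0.36 + 0.16 + 1.96 + 5.76 = 21.2
h = 1/5 + (1.4)²/21.2 = 0.2 + 0.0924528 = 0.292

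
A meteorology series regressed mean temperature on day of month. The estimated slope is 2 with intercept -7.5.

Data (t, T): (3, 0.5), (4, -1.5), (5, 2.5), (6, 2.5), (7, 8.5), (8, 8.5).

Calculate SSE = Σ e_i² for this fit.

t=3: T̂ = -7.5 + 2·3 = -1.5; e = 0.5 − (-1.5) = 2
t=4: T̂ = -7.5 + 2·4 = 0.5; e = -1.5 − 0.5 = -2
t=5: T̂ = -7.5 + 2·5 = 2.5; e = 2.5 − 2.5 = 0
t=6: T̂ = -7.5 + 2·6 = 4.5; e = 2.5 − 4.5 = -2
t=7: T̂ = -7.5 + 2·7 = 6.5; e = 8.5 − 6.5 = 2
t=8: T̂ = -7.5 + 2·8 = 8.5; e = 8.5 − 8.5 = 0
SSE = 4 + 4 + 0 + 4 + 4 + 0 = 16

SSE = 16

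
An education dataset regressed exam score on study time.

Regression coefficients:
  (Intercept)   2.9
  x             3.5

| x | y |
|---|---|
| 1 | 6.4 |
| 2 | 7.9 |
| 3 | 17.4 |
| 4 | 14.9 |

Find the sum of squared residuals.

SSE = 24

x=1: ŷ = 2.9 + 3.5·1 = 6.4; r = 6.4 − 6.4 = 0
x=2: ŷ = 2.9 + 3.5·2 = 9.9; r = 7.9 − 9.9 = -2
x=3: ŷ = 2.9 + 3.5·3 = 13.4; r = 17.4 − 13.4 = 4
x=4: ŷ = 2.9 + 3.5·4 = 16.9; r = 14.9 − 16.9 = -2
SSE = 0 + 4 + 16 + 4 = 24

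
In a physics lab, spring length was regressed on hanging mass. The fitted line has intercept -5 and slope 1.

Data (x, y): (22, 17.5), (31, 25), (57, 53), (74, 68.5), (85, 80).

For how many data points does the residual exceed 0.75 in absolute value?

x=22: ŷ = -5 + 22 = 17; r = 17.5 − 17 = 0.5
x=31: ŷ = -5 + 31 = 26; r = 25 − 26 = -1
x=57: ŷ = -5 + 57 = 52; r = 53 − 52 = 1
x=74: ŷ = -5 + 74 = 69; r = 68.5 − 69 = -0.5
x=85: ŷ = -5 + 85 = 80; r = 80 − 80 = 0
|r| > 0.75: x=31 (|r|=1), x=57 (|r|=1) → 2

2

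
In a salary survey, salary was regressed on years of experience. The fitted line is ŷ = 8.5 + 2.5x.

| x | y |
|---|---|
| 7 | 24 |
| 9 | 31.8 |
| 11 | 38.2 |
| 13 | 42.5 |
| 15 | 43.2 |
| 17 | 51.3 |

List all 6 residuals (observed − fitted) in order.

-2, 0.8, 2.2, 1.5, -2.8, 0.3

x=7: ŷ = 8.5 + 2.5·7 = 26; r = 24 − 26 = -2
x=9: ŷ = 8.5 + 2.5·9 = 31; r = 31.8 − 31 = 0.8
x=11: ŷ = 8.5 + 2.5·11 = 36; r = 38.2 − 36 = 2.2
x=13: ŷ = 8.5 + 2.5·13 = 41; r = 42.5 − 41 = 1.5
x=15: ŷ = 8.5 + 2.5·15 = 46; r = 43.2 − 46 = -2.8
x=17: ŷ = 8.5 + 2.5·17 = 51; r = 51.3 − 51 = 0.3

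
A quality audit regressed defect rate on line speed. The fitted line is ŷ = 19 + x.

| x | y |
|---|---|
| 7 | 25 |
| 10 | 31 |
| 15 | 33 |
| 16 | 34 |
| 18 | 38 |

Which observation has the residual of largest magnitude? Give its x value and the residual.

x = 10, e = 2

x=7: ŷ = 19 + 7 = 26; e = 25 − 26 = -1
x=10: ŷ = 19 + 10 = 29; e = 31 − 29 = 2
x=15: ŷ = 19 + 15 = 34; e = 33 − 34 = -1
x=16: ŷ = 19 + 16 = 35; e = 34 − 35 = -1
x=18: ŷ = 19 + 18 = 37; e = 38 − 37 = 1
Largest |e| is 2 at x = 10, residual 2.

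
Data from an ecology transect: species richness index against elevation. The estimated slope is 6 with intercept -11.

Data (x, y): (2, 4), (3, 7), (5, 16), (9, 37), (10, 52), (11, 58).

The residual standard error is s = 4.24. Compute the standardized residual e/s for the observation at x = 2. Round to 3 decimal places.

ŷ = -11 + 6·2 = 1
e = 4 − 1 = 3
e/s = 3 / 4.24 = 0.708

0.708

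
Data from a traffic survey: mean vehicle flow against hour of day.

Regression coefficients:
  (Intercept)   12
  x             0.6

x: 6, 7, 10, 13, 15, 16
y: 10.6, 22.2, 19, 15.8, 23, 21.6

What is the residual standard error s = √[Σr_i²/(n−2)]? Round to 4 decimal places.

s = 4.5277

x=6: ŷ = 12 + 0.6·6 = 15.6; r = 10.6 − 15.6 = -5
x=7: ŷ = 12 + 0.6·7 = 16.2; r = 22.2 − 16.2 = 6
x=10: ŷ = 12 + 0.6·10 = 18; r = 19 − 18 = 1
x=13: ŷ = 12 + 0.6·13 = 19.8; r = 15.8 − 19.8 = -4
x=15: ŷ = 12 + 0.6·15 = 21; r = 23 − 21 = 2
x=16: ŷ = 12 + 0.6·16 = 21.6; r = 21.6 − 21.6 = 0
SSE = 25 + 36 + 1 + 16 + 4 + 0 = 82
s = √(82/4) = √20.5 ≈ 4.5277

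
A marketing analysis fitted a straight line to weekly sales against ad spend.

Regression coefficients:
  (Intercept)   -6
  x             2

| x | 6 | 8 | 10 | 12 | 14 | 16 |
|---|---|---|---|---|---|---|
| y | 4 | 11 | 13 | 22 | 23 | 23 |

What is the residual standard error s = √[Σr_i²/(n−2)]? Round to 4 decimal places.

s = 2.8284

x=6: ŷ = -6 + 2·6 = 6; r = 4 − 6 = -2
x=8: ŷ = -6 + 2·8 = 10; r = 11 − 10 = 1
x=10: ŷ = -6 + 2·10 = 14; r = 13 − 14 = -1
x=12: ŷ = -6 + 2·12 = 18; r = 22 − 18 = 4
x=14: ŷ = -6 + 2·14 = 22; r = 23 − 22 = 1
x=16: ŷ = -6 + 2·16 = 26; r = 23 − 26 = -3
SSE = 4 + 1 + 1 + 16 + 1 + 9 = 32
s = √(32/4) = √8 ≈ 2.8284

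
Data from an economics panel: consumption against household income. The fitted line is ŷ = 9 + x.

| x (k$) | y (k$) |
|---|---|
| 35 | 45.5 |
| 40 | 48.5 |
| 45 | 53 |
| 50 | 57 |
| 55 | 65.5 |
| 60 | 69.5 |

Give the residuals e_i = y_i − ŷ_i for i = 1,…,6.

x=35: ŷ = 9 + 35 = 44; e = 45.5 − 44 = 1.5
x=40: ŷ = 9 + 40 = 49; e = 48.5 − 49 = -0.5
x=45: ŷ = 9 + 45 = 54; e = 53 − 54 = -1
x=50: ŷ = 9 + 50 = 59; e = 57 − 59 = -2
x=55: ŷ = 9 + 55 = 64; e = 65.5 − 64 = 1.5
x=60: ŷ = 9 + 60 = 69; e = 69.5 − 69 = 0.5

1.5, -0.5, -1, -2, 1.5, 0.5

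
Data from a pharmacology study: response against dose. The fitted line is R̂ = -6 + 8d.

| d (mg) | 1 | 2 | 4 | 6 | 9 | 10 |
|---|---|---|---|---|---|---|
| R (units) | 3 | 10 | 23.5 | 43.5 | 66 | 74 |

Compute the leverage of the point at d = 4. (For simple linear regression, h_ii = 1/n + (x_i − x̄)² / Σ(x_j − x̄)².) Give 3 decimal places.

h = 0.193

d̄ = (1 + 2 + 4 + 6 + 9 + 10)/6 = 5.33333
Σ(d − d̄)² = 18.7778 + 11.1111 + 1.77778 + 0.444444 + 13.4444 + 21.7778 = 67.3333
h = 1/6 + (-1.33333)²/67.3333 = 0.166667 + 0.0264026 = 0.193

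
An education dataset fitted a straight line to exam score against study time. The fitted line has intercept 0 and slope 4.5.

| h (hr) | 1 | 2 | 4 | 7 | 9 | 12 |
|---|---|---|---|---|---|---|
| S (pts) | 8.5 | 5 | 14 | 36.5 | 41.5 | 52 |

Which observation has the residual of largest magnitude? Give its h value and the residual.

h = 7, r = 5

h=1: ŷ = 4.5·1 = 4.5; r = 8.5 − 4.5 = 4
h=2: ŷ = 4.5·2 = 9; r = 5 − 9 = -4
h=4: ŷ = 4.5·4 = 18; r = 14 − 18 = -4
h=7: ŷ = 4.5·7 = 31.5; r = 36.5 − 31.5 = 5
h=9: ŷ = 4.5·9 = 40.5; r = 41.5 − 40.5 = 1
h=12: ŷ = 4.5·12 = 54; r = 52 − 54 = -2
Largest |r| is 5 at h = 7, residual 5.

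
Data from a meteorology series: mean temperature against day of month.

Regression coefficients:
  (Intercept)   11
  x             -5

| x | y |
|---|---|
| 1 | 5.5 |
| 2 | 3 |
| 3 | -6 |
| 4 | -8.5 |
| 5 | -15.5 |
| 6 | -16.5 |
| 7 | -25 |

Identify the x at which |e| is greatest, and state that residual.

x = 6, e = 2.5

x=1: ŷ = 11 − 5·1 = 6; e = 5.5 − 6 = -0.5
x=2: ŷ = 11 − 5·2 = 1; e = 3 − 1 = 2
x=3: ŷ = 11 − 5·3 = -4; e = -6 − (-4) = -2
x=4: ŷ = 11 − 5·4 = -9; e = -8.5 − (-9) = 0.5
x=5: ŷ = 11 − 5·5 = -14; e = -15.5 − (-14) = -1.5
x=6: ŷ = 11 − 5·6 = -19; e = -16.5 − (-19) = 2.5
x=7: ŷ = 11 − 5·7 = -24; e = -25 − (-24) = -1
Largest |e| is 2.5 at x = 6, residual 2.5.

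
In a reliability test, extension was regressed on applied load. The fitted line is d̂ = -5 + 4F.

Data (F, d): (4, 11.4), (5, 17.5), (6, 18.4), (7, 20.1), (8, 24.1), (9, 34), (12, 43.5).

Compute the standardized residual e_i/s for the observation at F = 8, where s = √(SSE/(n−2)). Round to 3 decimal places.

F=4: d̂ = -5 + 4·4 = 11; e = 11.4 − 11 = 0.4
F=5: d̂ = -5 + 4·5 = 15; e = 17.5 − 15 = 2.5
F=6: d̂ = -5 + 4·6 = 19; e = 18.4 − 19 = -0.6
F=7: d̂ = -5 + 4·7 = 23; e = 20.1 − 23 = -2.9
F=8: d̂ = -5 + 4·8 = 27; e = 24.1 − 27 = -2.9
F=9: d̂ = -5 + 4·9 = 31; e = 34 − 31 = 3
F=12: d̂ = -5 + 4·12 = 43; e = 43.5 − 43 = 0.5
SSE = 0.16 + 6.25 + 0.36 + 8.41 + 8.41 + 9 + 0.25 = 32.84
s = √(32.84/5) = 2.56281
e/s = -2.9 / 2.56281 = -1.132

-1.132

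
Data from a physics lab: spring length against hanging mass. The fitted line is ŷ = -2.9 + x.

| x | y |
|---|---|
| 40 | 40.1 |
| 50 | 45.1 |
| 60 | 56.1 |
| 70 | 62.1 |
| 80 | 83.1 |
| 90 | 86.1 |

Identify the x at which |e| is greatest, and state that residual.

x = 80, e = 6

x=40: ŷ = -2.9 + 40 = 37.1; e = 40.1 − 37.1 = 3
x=50: ŷ = -2.9 + 50 = 47.1; e = 45.1 − 47.1 = -2
x=60: ŷ = -2.9 + 60 = 57.1; e = 56.1 − 57.1 = -1
x=70: ŷ = -2.9 + 70 = 67.1; e = 62.1 − 67.1 = -5
x=80: ŷ = -2.9 + 80 = 77.1; e = 83.1 − 77.1 = 6
x=90: ŷ = -2.9 + 90 = 87.1; e = 86.1 − 87.1 = -1
Largest |e| is 6 at x = 80, residual 6.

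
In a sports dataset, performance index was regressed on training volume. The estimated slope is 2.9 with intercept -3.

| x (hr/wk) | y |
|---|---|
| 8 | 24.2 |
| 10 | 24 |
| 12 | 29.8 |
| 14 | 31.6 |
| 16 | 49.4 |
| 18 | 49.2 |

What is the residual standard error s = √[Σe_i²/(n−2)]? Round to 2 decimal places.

x=8: ŷ = -3 + 2.9·8 = 20.2; e = 24.2 − 20.2 = 4
x=10: ŷ = -3 + 2.9·10 = 26; e = 24 − 26 = -2
x=12: ŷ = -3 + 2.9·12 = 31.8; e = 29.8 − 31.8 = -2
x=14: ŷ = -3 + 2.9·14 = 37.6; e = 31.6 − 37.6 = -6
x=16: ŷ = -3 + 2.9·16 = 43.4; e = 49.4 − 43.4 = 6
x=18: ŷ = -3 + 2.9·18 = 49.2; e = 49.2 − 49.2 = 0
SSE = 16 + 4 + 4 + 36 + 36 + 0 = 96
s = √(96/4) = √24 ≈ 4.90

s = 4.90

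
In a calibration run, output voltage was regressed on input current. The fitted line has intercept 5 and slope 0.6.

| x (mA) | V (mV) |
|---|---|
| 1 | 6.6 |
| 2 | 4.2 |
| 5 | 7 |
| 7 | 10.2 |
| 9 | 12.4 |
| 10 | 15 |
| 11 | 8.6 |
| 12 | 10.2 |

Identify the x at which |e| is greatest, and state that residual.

x=1: V̂ = 5 + 0.6·1 = 5.6; e = 6.6 − 5.6 = 1
x=2: V̂ = 5 + 0.6·2 = 6.2; e = 4.2 − 6.2 = -2
x=5: V̂ = 5 + 0.6·5 = 8; e = 7 − 8 = -1
x=7: V̂ = 5 + 0.6·7 = 9.2; e = 10.2 − 9.2 = 1
x=9: V̂ = 5 + 0.6·9 = 10.4; e = 12.4 − 10.4 = 2
x=10: V̂ = 5 + 0.6·10 = 11; e = 15 − 11 = 4
x=11: V̂ = 5 + 0.6·11 = 11.6; e = 8.6 − 11.6 = -3
x=12: V̂ = 5 + 0.6·12 = 12.2; e = 10.2 − 12.2 = -2
Largest |e| is 4 at x = 10, residual 4.

x = 10, e = 4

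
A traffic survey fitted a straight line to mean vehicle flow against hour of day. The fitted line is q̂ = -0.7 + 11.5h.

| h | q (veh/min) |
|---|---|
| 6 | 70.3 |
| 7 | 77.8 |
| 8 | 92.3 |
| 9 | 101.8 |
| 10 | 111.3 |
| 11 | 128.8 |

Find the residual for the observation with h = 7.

e = -2

q̂ = -0.7 + 11.5·7 = 79.8
e = 77.8 − 79.8 = -2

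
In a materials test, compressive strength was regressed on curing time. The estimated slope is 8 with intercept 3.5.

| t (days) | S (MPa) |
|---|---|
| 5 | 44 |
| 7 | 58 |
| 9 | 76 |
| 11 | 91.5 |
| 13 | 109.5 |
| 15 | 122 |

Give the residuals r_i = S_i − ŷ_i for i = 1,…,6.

0.5, -1.5, 0.5, 0, 2, -1.5

t=5: ŷ = 3.5 + 8·5 = 43.5; r = 44 − 43.5 = 0.5
t=7: ŷ = 3.5 + 8·7 = 59.5; r = 58 − 59.5 = -1.5
t=9: ŷ = 3.5 + 8·9 = 75.5; r = 76 − 75.5 = 0.5
t=11: ŷ = 3.5 + 8·11 = 91.5; r = 91.5 − 91.5 = 0
t=13: ŷ = 3.5 + 8·13 = 107.5; r = 109.5 − 107.5 = 2
t=15: ŷ = 3.5 + 8·15 = 123.5; r = 122 − 123.5 = -1.5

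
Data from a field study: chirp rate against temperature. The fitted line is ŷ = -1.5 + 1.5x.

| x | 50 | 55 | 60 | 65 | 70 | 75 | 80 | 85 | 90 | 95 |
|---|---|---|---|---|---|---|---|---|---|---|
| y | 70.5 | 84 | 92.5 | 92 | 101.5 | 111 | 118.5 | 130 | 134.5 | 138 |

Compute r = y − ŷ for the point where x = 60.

r = 4

ŷ = -1.5 + 1.5·60 = 88.5
r = 92.5 − 88.5 = 4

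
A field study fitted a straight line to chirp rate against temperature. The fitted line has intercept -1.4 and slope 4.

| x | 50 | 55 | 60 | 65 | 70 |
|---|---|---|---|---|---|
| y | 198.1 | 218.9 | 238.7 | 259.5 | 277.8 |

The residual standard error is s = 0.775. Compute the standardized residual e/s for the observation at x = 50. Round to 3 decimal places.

ŷ = -1.4 + 4·50 = 198.6
e = 198.1 − 198.6 = -0.5
e/s = -0.5 / 0.775 = -0.645

-0.645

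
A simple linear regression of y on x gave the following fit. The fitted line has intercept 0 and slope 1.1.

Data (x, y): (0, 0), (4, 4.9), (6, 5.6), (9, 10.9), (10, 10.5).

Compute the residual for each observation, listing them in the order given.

x=0: ŷ = 1.1·0 = 0; e = 0 − 0 = 0
x=4: ŷ = 1.1·4 = 4.4; e = 4.9 − 4.4 = 0.5
x=6: ŷ = 1.1·6 = 6.6; e = 5.6 − 6.6 = -1
x=9: ŷ = 1.1·9 = 9.9; e = 10.9 − 9.9 = 1
x=10: ŷ = 1.1·10 = 11; e = 10.5 − 11 = -0.5

0, 0.5, -1, 1, -0.5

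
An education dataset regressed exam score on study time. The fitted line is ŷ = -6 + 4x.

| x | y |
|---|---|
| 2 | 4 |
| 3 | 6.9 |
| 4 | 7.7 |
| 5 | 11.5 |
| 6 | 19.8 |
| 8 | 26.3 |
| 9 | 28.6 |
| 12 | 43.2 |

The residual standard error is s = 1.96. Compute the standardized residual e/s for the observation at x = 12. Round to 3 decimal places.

ŷ = -6 + 4·12 = 42
e = 43.2 − 42 = 1.2
e/s = 1.2 / 1.96 = 0.612

0.612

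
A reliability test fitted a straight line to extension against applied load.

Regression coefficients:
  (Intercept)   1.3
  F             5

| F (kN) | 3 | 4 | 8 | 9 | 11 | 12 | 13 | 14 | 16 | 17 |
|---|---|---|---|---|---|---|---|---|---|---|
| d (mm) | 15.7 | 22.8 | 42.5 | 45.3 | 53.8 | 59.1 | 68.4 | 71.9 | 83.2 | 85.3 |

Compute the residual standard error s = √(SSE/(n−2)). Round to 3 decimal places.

F=3: ŷ = 1.3 + 5·3 = 16.3; e = 15.7 − 16.3 = -0.6
F=4: ŷ = 1.3 + 5·4 = 21.3; e = 22.8 − 21.3 = 1.5
F=8: ŷ = 1.3 + 5·8 = 41.3; e = 42.5 − 41.3 = 1.2
F=9: ŷ = 1.3 + 5·9 = 46.3; e = 45.3 − 46.3 = -1
F=11: ŷ = 1.3 + 5·11 = 56.3; e = 53.8 − 56.3 = -2.5
F=12: ŷ = 1.3 + 5·12 = 61.3; e = 59.1 − 61.3 = -2.2
F=13: ŷ = 1.3 + 5·13 = 66.3; e = 68.4 − 66.3 = 2.1
F=14: ŷ = 1.3 + 5·14 = 71.3; e = 71.9 − 71.3 = 0.6
F=16: ŷ = 1.3 + 5·16 = 81.3; e = 83.2 − 81.3 = 1.9
F=17: ŷ = 1.3 + 5·17 = 86.3; e = 85.3 − 86.3 = -1
SSE = 0.36 + 2.25 + 1.44 + 1 + 6.25 + 4.84 + 4.41 + 0.36 + 3.61 + 1 = 25.52
s = √(25.52/8) = √3.19 ≈ 1.786

s = 1.786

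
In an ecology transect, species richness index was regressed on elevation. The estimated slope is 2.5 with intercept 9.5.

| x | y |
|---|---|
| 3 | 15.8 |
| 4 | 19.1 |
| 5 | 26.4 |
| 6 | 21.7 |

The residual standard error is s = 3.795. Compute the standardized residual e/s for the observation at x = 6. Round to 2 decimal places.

-0.74

ŷ = 9.5 + 2.5·6 = 24.5
e = 21.7 − 24.5 = -2.8
e/s = -2.8 / 3.795 = -0.74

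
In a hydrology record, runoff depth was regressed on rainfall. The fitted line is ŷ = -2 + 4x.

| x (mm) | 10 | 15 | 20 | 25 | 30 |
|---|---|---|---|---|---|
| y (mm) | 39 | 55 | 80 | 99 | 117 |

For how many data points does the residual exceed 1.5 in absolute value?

x=10: ŷ = -2 + 4·10 = 38; e = 39 − 38 = 1
x=15: ŷ = -2 + 4·15 = 58; e = 55 − 58 = -3
x=20: ŷ = -2 + 4·20 = 78; e = 80 − 78 = 2
x=25: ŷ = -2 + 4·25 = 98; e = 99 − 98 = 1
x=30: ŷ = -2 + 4·30 = 118; e = 117 − 118 = -1
|e| > 1.5: x=15 (|e|=3), x=20 (|e|=2) → 2

2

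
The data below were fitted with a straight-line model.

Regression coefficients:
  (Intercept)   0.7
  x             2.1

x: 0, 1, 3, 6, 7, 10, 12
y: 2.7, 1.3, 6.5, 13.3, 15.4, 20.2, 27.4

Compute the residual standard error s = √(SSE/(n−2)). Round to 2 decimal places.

x=0: ŷ = 0.7 + 2.1·0 = 0.7; r = 2.7 − 0.7 = 2
x=1: ŷ = 0.7 + 2.1·1 = 2.8; r = 1.3 − 2.8 = -1.5
x=3: ŷ = 0.7 + 2.1·3 = 7; r = 6.5 − 7 = -0.5
x=6: ŷ = 0.7 + 2.1·6 = 13.3; r = 13.3 − 13.3 = 0
x=7: ŷ = 0.7 + 2.1·7 = 15.4; r = 15.4 − 15.4 = 0
x=10: ŷ = 0.7 + 2.1·10 = 21.7; r = 20.2 − 21.7 = -1.5
x=12: ŷ = 0.7 + 2.1·12 = 25.9; r = 27.4 − 25.9 = 1.5
SSE = 4 + 2.25 + 0.25 + 0 + 0 + 2.25 + 2.25 = 11
s = √(11/5) = √2.2 ≈ 1.48

s = 1.48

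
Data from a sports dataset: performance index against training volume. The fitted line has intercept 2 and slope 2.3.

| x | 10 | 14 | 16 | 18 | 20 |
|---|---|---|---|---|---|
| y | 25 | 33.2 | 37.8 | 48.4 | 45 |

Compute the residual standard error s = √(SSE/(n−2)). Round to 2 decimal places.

s = 3.46

x=10: ŷ = 2 + 2.3·10 = 25; e = 25 − 25 = 0
x=14: ŷ = 2 + 2.3·14 = 34.2; e = 33.2 − 34.2 = -1
x=16: ŷ = 2 + 2.3·16 = 38.8; e = 37.8 − 38.8 = -1
x=18: ŷ = 2 + 2.3·18 = 43.4; e = 48.4 − 43.4 = 5
x=20: ŷ = 2 + 2.3·20 = 48; e = 45 − 48 = -3
SSE = 0 + 1 + 1 + 25 + 9 = 36
s = √(36/3) = √12 ≈ 3.46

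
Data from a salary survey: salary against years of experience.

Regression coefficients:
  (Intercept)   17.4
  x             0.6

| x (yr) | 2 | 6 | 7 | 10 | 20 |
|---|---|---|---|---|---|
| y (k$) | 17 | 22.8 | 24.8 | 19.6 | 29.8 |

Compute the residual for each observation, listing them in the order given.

x=2: ŷ = 17.4 + 0.6·2 = 18.6; r = 17 − 18.6 = -1.6
x=6: ŷ = 17.4 + 0.6·6 = 21; r = 22.8 − 21 = 1.8
x=7: ŷ = 17.4 + 0.6·7 = 21.6; r = 24.8 − 21.6 = 3.2
x=10: ŷ = 17.4 + 0.6·10 = 23.4; r = 19.6 − 23.4 = -3.8
x=20: ŷ = 17.4 + 0.6·20 = 29.4; r = 29.8 − 29.4 = 0.4

-1.6, 1.8, 3.2, -3.8, 0.4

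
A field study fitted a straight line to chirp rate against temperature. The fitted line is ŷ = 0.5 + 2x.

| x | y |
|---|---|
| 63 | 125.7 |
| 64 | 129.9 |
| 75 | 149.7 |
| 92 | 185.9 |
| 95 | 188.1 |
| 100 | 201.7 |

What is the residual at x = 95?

ŷ = 0.5 + 2·95 = 190.5
e = 188.1 − 190.5 = -2.4

e = -2.4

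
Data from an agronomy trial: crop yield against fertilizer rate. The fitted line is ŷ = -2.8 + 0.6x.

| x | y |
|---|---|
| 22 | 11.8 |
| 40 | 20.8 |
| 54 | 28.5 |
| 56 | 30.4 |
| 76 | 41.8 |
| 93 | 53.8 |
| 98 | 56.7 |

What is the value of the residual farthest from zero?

e = 1.4

x=22: ŷ = -2.8 + 0.6·22 = 10.4; e = 11.8 − 10.4 = 1.4
x=40: ŷ = -2.8 + 0.6·40 = 21.2; e = 20.8 − 21.2 = -0.4
x=54: ŷ = -2.8 + 0.6·54 = 29.6; e = 28.5 − 29.6 = -1.1
x=56: ŷ = -2.8 + 0.6·56 = 30.8; e = 30.4 − 30.8 = -0.4
x=76: ŷ = -2.8 + 0.6·76 = 42.8; e = 41.8 − 42.8 = -1
x=93: ŷ = -2.8 + 0.6·93 = 53; e = 53.8 − 53 = 0.8
x=98: ŷ = -2.8 + 0.6·98 = 56; e = 56.7 − 56 = 0.7
Largest |e| is 1.4 at x = 22, residual 1.4.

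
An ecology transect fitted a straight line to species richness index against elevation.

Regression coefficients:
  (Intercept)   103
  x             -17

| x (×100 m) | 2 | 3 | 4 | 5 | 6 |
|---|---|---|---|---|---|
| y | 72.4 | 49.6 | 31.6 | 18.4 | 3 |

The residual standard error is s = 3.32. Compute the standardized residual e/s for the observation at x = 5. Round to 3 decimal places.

ŷ = 103 − 17·5 = 18
e = 18.4 − 18 = 0.4
e/s = 0.4 / 3.32 = 0.120

0.120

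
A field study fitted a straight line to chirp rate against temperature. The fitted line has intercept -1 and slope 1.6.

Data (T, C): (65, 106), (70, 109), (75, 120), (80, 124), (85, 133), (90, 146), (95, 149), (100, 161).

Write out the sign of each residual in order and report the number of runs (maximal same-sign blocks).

T=65: ŷ = -1 + 1.6·65 = 103; r = 106 − 103 = 3
T=70: ŷ = -1 + 1.6·70 = 111; r = 109 − 111 = -2
T=75: ŷ = -1 + 1.6·75 = 119; r = 120 − 119 = 1
T=80: ŷ = -1 + 1.6·80 = 127; r = 124 − 127 = -3
T=85: ŷ = -1 + 1.6·85 = 135; r = 133 − 135 = -2
T=90: ŷ = -1 + 1.6·90 = 143; r = 146 − 143 = 3
T=95: ŷ = -1 + 1.6·95 = 151; r = 149 − 151 = -2
T=100: ŷ = -1 + 1.6·100 = 159; r = 161 − 159 = 2
Signs: + − + − − + − +
Runs: +×1, −×1, +×1, −×2, +×1, −×1, +×1 → 7

7 runs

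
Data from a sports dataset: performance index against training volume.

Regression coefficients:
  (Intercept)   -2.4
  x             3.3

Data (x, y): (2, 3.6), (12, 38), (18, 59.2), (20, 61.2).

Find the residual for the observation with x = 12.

ŷ = -2.4 + 3.3·12 = 37.2
e = 38 − 37.2 = 0.8

e = 0.8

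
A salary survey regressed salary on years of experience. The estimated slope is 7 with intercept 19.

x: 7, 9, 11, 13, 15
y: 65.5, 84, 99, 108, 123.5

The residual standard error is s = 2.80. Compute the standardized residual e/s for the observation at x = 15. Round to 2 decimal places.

ŷ = 19 + 7·15 = 124
e = 123.5 − 124 = -0.5
e/s = -0.5 / 2.80 = -0.18

-0.18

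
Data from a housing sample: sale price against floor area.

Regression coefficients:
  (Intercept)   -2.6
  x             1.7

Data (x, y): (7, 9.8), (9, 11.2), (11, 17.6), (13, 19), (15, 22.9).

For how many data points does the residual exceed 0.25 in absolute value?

4

x=7: ŷ = -2.6 + 1.7·7 = 9.3; r = 9.8 − 9.3 = 0.5
x=9: ŷ = -2.6 + 1.7·9 = 12.7; r = 11.2 − 12.7 = -1.5
x=11: ŷ = -2.6 + 1.7·11 = 16.1; r = 17.6 − 16.1 = 1.5
x=13: ŷ = -2.6 + 1.7·13 = 19.5; r = 19 − 19.5 = -0.5
x=15: ŷ = -2.6 + 1.7·15 = 22.9; r = 22.9 − 22.9 = 0
|r| > 0.25: x=7 (|r|=0.5), x=9 (|r|=1.5), x=11 (|r|=1.5), x=13 (|r|=0.5) → 4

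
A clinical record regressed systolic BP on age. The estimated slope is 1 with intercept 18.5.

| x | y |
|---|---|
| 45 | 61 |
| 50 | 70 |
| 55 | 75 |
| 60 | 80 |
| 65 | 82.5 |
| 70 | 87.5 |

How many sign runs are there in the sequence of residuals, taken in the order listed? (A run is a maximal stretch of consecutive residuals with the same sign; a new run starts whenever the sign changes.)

3 runs

x=45: ŷ = 18.5 + 45 = 63.5; e = 61 − 63.5 = -2.5
x=50: ŷ = 18.5 + 50 = 68.5; e = 70 − 68.5 = 1.5
x=55: ŷ = 18.5 + 55 = 73.5; e = 75 − 73.5 = 1.5
x=60: ŷ = 18.5 + 60 = 78.5; e = 80 − 78.5 = 1.5
x=65: ŷ = 18.5 + 65 = 83.5; e = 82.5 − 83.5 = -1
x=70: ŷ = 18.5 + 70 = 88.5; e = 87.5 − 88.5 = -1
Signs: − + + + − −
Runs: −×1, +×3, −×2 → 3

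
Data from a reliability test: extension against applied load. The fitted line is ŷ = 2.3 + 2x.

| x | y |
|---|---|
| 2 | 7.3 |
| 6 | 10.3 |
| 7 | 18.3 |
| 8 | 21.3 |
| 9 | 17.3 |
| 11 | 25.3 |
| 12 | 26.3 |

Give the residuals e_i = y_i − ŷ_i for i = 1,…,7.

x=2: ŷ = 2.3 + 2·2 = 6.3; e = 7.3 − 6.3 = 1
x=6: ŷ = 2.3 + 2·6 = 14.3; e = 10.3 − 14.3 = -4
x=7: ŷ = 2.3 + 2·7 = 16.3; e = 18.3 − 16.3 = 2
x=8: ŷ = 2.3 + 2·8 = 18.3; e = 21.3 − 18.3 = 3
x=9: ŷ = 2.3 + 2·9 = 20.3; e = 17.3 − 20.3 = -3
x=11: ŷ = 2.3 + 2·11 = 24.3; e = 25.3 − 24.3 = 1
x=12: ŷ = 2.3 + 2·12 = 26.3; e = 26.3 − 26.3 = 0

1, -4, 2, 3, -3, 1, 0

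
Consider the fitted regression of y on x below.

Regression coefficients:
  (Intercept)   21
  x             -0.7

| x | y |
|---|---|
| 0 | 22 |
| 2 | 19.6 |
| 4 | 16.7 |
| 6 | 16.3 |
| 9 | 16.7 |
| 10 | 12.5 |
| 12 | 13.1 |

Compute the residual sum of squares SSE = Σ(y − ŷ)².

x=0: ŷ = 21 − 0.7·0 = 21; r = 22 − 21 = 1
x=2: ŷ = 21 − 0.7·2 = 19.6; r = 19.6 − 19.6 = 0
x=4: ŷ = 21 − 0.7·4 = 18.2; r = 16.7 − 18.2 = -1.5
x=6: ŷ = 21 − 0.7·6 = 16.8; r = 16.3 − 16.8 = -0.5
x=9: ŷ = 21 − 0.7·9 = 14.7; r = 16.7 − 14.7 = 2
x=10: ŷ = 21 − 0.7·10 = 14; r = 12.5 − 14 = -1.5
x=12: ŷ = 21 − 0.7·12 = 12.6; r = 13.1 − 12.6 = 0.5
SSE = 1 + 0 + 2.25 + 0.25 + 4 + 2.25 + 0.25 = 10

SSE = 10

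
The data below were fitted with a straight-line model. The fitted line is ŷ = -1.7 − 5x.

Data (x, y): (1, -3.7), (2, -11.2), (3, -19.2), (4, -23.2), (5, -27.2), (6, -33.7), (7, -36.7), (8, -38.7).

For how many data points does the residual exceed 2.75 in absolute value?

x=1: ŷ = -1.7 − 5·1 = -6.7; e = -3.7 − (-6.7) = 3
x=2: ŷ = -1.7 − 5·2 = -11.7; e = -11.2 − (-11.7) = 0.5
x=3: ŷ = -1.7 − 5·3 = -16.7; e = -19.2 − (-16.7) = -2.5
x=4: ŷ = -1.7 − 5·4 = -21.7; e = -23.2 − (-21.7) = -1.5
x=5: ŷ = -1.7 − 5·5 = -26.7; e = -27.2 − (-26.7) = -0.5
x=6: ŷ = -1.7 − 5·6 = -31.7; e = -33.7 − (-31.7) = -2
x=7: ŷ = -1.7 − 5·7 = -36.7; e = -36.7 − (-36.7) = 0
x=8: ŷ = -1.7 − 5·8 = -41.7; e = -38.7 − (-41.7) = 3
|e| > 2.75: x=1 (|e|=3), x=8 (|e|=3) → 2

2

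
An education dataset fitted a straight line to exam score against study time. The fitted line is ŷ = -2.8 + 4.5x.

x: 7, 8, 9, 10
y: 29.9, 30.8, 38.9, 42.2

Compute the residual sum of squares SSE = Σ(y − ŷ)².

x=7: ŷ = -2.8 + 4.5·7 = 28.7; r = 29.9 − 28.7 = 1.2
x=8: ŷ = -2.8 + 4.5·8 = 33.2; r = 30.8 − 33.2 = -2.4
x=9: ŷ = -2.8 + 4.5·9 = 37.7; r = 38.9 − 37.7 = 1.2
x=10: ŷ = -2.8 + 4.5·10 = 42.2; r = 42.2 − 42.2 = 0
SSE = 1.44 + 5.76 + 1.44 + 0 = 8.64

SSE = 8.64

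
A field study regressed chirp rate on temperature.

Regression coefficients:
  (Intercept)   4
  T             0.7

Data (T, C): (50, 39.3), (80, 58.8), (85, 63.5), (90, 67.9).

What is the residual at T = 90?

ŷ = 4 + 0.7·90 = 67
r = 67.9 − 67 = 0.9

r = 0.9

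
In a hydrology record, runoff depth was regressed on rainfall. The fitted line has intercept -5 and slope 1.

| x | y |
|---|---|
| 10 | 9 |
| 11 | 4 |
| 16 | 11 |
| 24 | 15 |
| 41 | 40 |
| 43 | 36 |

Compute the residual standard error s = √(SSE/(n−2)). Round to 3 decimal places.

x=10: ŷ = -5 + 10 = 5; r = 9 − 5 = 4
x=11: ŷ = -5 + 11 = 6; r = 4 − 6 = -2
x=16: ŷ = -5 + 16 = 11; r = 11 − 11 = 0
x=24: ŷ = -5 + 24 = 19; r = 15 − 19 = -4
x=41: ŷ = -5 + 41 = 36; r = 40 − 36 = 4
x=43: ŷ = -5 + 43 = 38; r = 36 − 38 = -2
SSE = 16 + 4 + 0 + 16 + 16 + 4 = 56
s = √(56/4) = √14 ≈ 3.742

s = 3.742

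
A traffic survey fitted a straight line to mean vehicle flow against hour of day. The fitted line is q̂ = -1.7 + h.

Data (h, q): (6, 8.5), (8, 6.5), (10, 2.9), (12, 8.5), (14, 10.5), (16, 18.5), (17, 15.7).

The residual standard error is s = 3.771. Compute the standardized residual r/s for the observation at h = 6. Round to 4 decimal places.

1.1138

q̂ = -1.7 + 6 = 4.3
r = 8.5 − 4.3 = 4.2
r/s = 4.2 / 3.771 = 1.1138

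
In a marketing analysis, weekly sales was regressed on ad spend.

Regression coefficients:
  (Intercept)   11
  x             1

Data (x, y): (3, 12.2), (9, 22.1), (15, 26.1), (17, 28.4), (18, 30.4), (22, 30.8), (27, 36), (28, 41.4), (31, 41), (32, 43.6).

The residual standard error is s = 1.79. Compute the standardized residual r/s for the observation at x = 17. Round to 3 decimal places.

0.223

ŷ = 11 + 17 = 28
r = 28.4 − 28 = 0.4
r/s = 0.4 / 1.79 = 0.223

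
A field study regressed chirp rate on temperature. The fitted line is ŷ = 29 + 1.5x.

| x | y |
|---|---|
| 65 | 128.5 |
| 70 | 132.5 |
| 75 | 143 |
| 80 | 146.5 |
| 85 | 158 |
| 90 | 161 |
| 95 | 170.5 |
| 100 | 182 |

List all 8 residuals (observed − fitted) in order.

2, -1.5, 1.5, -2.5, 1.5, -3, -1, 3

x=65: ŷ = 29 + 1.5·65 = 126.5; r = 128.5 − 126.5 = 2
x=70: ŷ = 29 + 1.5·70 = 134; r = 132.5 − 134 = -1.5
x=75: ŷ = 29 + 1.5·75 = 141.5; r = 143 − 141.5 = 1.5
x=80: ŷ = 29 + 1.5·80 = 149; r = 146.5 − 149 = -2.5
x=85: ŷ = 29 + 1.5·85 = 156.5; r = 158 − 156.5 = 1.5
x=90: ŷ = 29 + 1.5·90 = 164; r = 161 − 164 = -3
x=95: ŷ = 29 + 1.5·95 = 171.5; r = 170.5 − 171.5 = -1
x=100: ŷ = 29 + 1.5·100 = 179; r = 182 − 179 = 3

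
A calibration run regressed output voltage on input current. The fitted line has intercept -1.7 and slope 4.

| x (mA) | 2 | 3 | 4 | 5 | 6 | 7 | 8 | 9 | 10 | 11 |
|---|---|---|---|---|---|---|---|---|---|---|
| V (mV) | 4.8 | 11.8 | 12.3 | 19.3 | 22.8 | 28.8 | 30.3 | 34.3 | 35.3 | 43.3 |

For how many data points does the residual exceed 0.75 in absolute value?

x=2: V̂ = -1.7 + 4·2 = 6.3; r = 4.8 − 6.3 = -1.5
x=3: V̂ = -1.7 + 4·3 = 10.3; r = 11.8 − 10.3 = 1.5
x=4: V̂ = -1.7 + 4·4 = 14.3; r = 12.3 − 14.3 = -2
x=5: V̂ = -1.7 + 4·5 = 18.3; r = 19.3 − 18.3 = 1
x=6: V̂ = -1.7 + 4·6 = 22.3; r = 22.8 − 22.3 = 0.5
x=7: V̂ = -1.7 + 4·7 = 26.3; r = 28.8 − 26.3 = 2.5
x=8: V̂ = -1.7 + 4·8 = 30.3; r = 30.3 − 30.3 = 0
x=9: V̂ = -1.7 + 4·9 = 34.3; r = 34.3 − 34.3 = 0
x=10: V̂ = -1.7 + 4·10 = 38.3; r = 35.3 − 38.3 = -3
x=11: V̂ = -1.7 + 4·11 = 42.3; r = 43.3 − 42.3 = 1
|r| > 0.75: x=2 (|r|=1.5), x=3 (|r|=1.5), x=4 (|r|=2), x=5 (|r|=1), x=7 (|r|=2.5), x=10 (|r|=3), x=11 (|r|=1) → 7

7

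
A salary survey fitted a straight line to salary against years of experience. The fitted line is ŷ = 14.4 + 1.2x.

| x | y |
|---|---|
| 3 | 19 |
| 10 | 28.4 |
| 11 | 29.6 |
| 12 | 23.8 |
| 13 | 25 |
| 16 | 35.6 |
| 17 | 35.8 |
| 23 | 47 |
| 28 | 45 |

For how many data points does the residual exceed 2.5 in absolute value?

4

x=3: ŷ = 14.4 + 1.2·3 = 18; r = 19 − 18 = 1
x=10: ŷ = 14.4 + 1.2·10 = 26.4; r = 28.4 − 26.4 = 2
x=11: ŷ = 14.4 + 1.2·11 = 27.6; r = 29.6 − 27.6 = 2
x=12: ŷ = 14.4 + 1.2·12 = 28.8; r = 23.8 − 28.8 = -5
x=13: ŷ = 14.4 + 1.2·13 = 30; r = 25 − 30 = -5
x=16: ŷ = 14.4 + 1.2·16 = 33.6; r = 35.6 − 33.6 = 2
x=17: ŷ = 14.4 + 1.2·17 = 34.8; r = 35.8 − 34.8 = 1
x=23: ŷ = 14.4 + 1.2·23 = 42; r = 47 − 42 = 5
x=28: ŷ = 14.4 + 1.2·28 = 48; r = 45 − 48 = -3
|r| > 2.5: x=12 (|r|=5), x=13 (|r|=5), x=23 (|r|=5), x=28 (|r|=3) → 4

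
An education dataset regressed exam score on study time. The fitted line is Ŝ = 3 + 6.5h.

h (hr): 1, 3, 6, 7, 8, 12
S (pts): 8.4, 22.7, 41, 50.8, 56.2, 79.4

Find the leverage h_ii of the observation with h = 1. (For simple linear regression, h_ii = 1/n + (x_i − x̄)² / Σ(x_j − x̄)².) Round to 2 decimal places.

h = 0.52

h̄ = (1 + 3 + 6 + 7 + 8 + 12)/6 = 6.16667
Σ(h − h̄)² = 26.6944 + 10.0278 + 0.0277778 + 0.694444 + 3.36111 + 34.0278 = 74.8333
h = 1/6 + (-5.16667)²/74.8333 = 0.166667 + 0.356719 = 0.52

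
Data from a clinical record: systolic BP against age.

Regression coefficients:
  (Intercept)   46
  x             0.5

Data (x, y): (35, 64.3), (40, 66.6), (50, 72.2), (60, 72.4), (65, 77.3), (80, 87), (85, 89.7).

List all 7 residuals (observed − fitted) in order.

0.8, 0.6, 1.2, -3.6, -1.2, 1, 1.2

x=35: ŷ = 46 + 0.5·35 = 63.5; e = 64.3 − 63.5 = 0.8
x=40: ŷ = 46 + 0.5·40 = 66; e = 66.6 − 66 = 0.6
x=50: ŷ = 46 + 0.5·50 = 71; e = 72.2 − 71 = 1.2
x=60: ŷ = 46 + 0.5·60 = 76; e = 72.4 − 76 = -3.6
x=65: ŷ = 46 + 0.5·65 = 78.5; e = 77.3 − 78.5 = -1.2
x=80: ŷ = 46 + 0.5·80 = 86; e = 87 − 86 = 1
x=85: ŷ = 46 + 0.5·85 = 88.5; e = 89.7 − 88.5 = 1.2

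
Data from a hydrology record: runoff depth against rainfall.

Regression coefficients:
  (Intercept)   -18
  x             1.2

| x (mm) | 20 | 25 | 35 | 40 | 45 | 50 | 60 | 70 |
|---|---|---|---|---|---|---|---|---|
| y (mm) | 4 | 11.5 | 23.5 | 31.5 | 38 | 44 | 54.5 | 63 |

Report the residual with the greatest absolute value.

x=20: ŷ = -18 + 1.2·20 = 6; r = 4 − 6 = -2
x=25: ŷ = -18 + 1.2·25 = 12; r = 11.5 − 12 = -0.5
x=35: ŷ = -18 + 1.2·35 = 24; r = 23.5 − 24 = -0.5
x=40: ŷ = -18 + 1.2·40 = 30; r = 31.5 − 30 = 1.5
x=45: ŷ = -18 + 1.2·45 = 36; r = 38 − 36 = 2
x=50: ŷ = -18 + 1.2·50 = 42; r = 44 − 42 = 2
x=60: ŷ = -18 + 1.2·60 = 54; r = 54.5 − 54 = 0.5
x=70: ŷ = -18 + 1.2·70 = 66; r = 63 − 66 = -3
Largest |r| is 3 at x = 70, residual -3.

r = -3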